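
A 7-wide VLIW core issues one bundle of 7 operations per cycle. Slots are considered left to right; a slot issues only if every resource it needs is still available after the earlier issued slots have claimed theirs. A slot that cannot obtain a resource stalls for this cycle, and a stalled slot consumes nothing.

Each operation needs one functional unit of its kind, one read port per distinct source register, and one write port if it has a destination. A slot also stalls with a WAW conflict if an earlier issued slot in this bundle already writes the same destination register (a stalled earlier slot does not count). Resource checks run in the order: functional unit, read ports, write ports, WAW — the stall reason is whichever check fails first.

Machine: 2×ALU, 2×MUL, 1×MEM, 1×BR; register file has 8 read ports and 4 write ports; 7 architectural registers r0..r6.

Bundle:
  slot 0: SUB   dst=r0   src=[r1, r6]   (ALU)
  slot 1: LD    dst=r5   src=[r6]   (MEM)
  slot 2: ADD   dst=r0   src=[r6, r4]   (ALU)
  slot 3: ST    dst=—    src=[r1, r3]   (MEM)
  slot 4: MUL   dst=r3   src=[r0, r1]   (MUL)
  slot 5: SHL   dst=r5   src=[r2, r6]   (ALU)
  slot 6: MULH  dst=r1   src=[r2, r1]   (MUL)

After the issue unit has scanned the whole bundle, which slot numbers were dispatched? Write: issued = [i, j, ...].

issued = [0, 1, 4, 6]

slot 0 (ALU): ISSUE — free A1,Mu2,Ld1,B1 rp6 wp3
slot 1 (MEM): ISSUE — free A1,Mu2,Ld0,B1 rp5 wp2
slot 2 (ALU): stall WAW — free A1,Mu2,Ld0,B1 rp5 wp2
slot 3 (MEM): stall FU — free A1,Mu2,Ld0,B1 rp5 wp2
slot 4 (MUL): ISSUE — free A1,Mu1,Ld0,B1 rp3 wp1
slot 5 (ALU): stall WAW — free A1,Mu1,Ld0,B1 rp3 wp1
slot 6 (MUL): ISSUE — free A1,Mu0,Ld0,B1 rp1 wp0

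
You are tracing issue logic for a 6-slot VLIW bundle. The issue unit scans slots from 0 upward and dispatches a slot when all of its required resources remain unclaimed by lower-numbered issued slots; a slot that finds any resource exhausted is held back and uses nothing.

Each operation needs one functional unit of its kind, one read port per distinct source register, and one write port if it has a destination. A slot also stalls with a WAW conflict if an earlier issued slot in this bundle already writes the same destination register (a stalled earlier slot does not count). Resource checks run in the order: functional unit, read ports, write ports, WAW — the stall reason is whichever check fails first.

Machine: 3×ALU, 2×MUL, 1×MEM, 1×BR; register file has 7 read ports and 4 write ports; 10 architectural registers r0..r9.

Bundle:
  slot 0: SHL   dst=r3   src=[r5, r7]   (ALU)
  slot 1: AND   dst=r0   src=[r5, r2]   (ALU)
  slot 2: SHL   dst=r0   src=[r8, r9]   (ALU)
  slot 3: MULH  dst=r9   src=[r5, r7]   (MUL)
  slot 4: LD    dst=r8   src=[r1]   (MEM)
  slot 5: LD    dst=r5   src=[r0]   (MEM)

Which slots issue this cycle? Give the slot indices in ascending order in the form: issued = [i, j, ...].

issued = [0, 1, 3, 4]

  0. ALU→r3 ⇒ go  {2A/2Mu/1Ld/1B | 5r 3w}
  1. ALU→r0 ⇒ go  {1A/2Mu/1Ld/1B | 3r 2w}
  2. ALU→r0 ⇒ no(WAW)  {1A/2Mu/1Ld/1B | 3r 2w}
  3. MUL→r9 ⇒ go  {1A/1Mu/1Ld/1B | 1r 1w}
  4. MEM→r8 ⇒ go  {1A/1Mu/0Ld/1B | 0r 0w}
  5. MEM→r5 ⇒ no(FU)  {1A/1Mu/0Ld/1B | 0r 0w}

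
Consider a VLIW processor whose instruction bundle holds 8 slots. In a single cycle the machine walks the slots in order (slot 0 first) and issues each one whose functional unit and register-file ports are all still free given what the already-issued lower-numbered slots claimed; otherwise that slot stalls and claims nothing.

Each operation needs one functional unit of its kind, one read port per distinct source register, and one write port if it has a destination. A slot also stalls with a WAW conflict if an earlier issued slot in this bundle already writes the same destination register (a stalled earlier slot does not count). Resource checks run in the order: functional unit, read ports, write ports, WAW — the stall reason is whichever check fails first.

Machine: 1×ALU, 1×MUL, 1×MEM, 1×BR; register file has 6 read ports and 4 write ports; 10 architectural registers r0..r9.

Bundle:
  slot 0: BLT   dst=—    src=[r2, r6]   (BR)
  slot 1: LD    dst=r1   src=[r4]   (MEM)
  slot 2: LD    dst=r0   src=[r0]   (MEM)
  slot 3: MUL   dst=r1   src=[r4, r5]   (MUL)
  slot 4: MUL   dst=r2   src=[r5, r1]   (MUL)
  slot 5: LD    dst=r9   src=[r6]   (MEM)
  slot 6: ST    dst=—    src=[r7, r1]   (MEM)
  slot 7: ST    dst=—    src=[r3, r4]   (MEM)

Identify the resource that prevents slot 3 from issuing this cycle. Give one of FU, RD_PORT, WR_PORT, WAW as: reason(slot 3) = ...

slot 0 (BR): ISSUE — free A1,Mu1,Ld1,B0 rp4 wp4
slot 1 (MEM): ISSUE — free A1,Mu1,Ld0,B0 rp3 wp3
slot 2 (MEM): stall FU — free A1,Mu1,Ld0,B0 rp3 wp3
slot 3 (MUL): stall WAW — free A1,Mu1,Ld0,B0 rp3 wp3
slot 4 (MUL): ISSUE — free A1,Mu0,Ld0,B0 rp1 wp2
slot 5 (MEM): stall FU — free A1,Mu0,Ld0,B0 rp1 wp2
slot 6 (MEM): stall FU — free A1,Mu0,Ld0,B0 rp1 wp2
slot 7 (MEM): stall FU — free A1,Mu0,Ld0,B0 rp1 wp2

reason(slot 3) = WAW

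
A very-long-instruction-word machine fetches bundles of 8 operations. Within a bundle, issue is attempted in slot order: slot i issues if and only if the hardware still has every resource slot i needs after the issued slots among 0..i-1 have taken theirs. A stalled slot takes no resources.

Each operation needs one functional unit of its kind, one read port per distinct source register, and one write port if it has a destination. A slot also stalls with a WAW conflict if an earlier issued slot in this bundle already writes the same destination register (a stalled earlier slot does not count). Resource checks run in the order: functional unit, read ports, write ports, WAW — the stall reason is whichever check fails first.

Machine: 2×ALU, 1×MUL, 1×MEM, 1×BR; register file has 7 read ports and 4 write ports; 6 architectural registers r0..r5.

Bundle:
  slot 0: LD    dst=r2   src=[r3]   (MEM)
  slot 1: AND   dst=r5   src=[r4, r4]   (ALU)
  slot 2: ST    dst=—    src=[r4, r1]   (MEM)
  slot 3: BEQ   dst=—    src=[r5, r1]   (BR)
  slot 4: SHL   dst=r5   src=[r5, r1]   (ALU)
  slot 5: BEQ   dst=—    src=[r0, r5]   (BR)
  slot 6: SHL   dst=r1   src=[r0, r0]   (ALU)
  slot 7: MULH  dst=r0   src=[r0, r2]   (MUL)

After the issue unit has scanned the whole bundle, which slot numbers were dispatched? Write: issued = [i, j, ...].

(0) want 1×MEM +1rd +1wr — yes → AL2|MU1|ME0|BR1|rd6|wr3
(1) want 1×ALU +1rd +1wr — yes → AL1|MU1|ME0|BR1|rd5|wr2
(2) want 1×MEM +2rd +0wr — FU → AL1|MU1|ME0|BR1|rd5|wr2
(3) want 1×BR +2rd +0wr — yes → AL1|MU1|ME0|BR0|rd3|wr2
(4) want 1×ALU +2rd +1wr — WAW → AL1|MU1|ME0|BR0|rd3|wr2
(5) want 1×BR +2rd +0wr — FU → AL1|MU1|ME0|BR0|rd3|wr2
(6) want 1×ALU +1rd +1wr — yes → AL0|MU1|ME0|BR0|rd2|wr1
(7) want 1×MUL +2rd +1wr — yes → AL0|MU0|ME0|BR0|rd0|wr0

issued = [0, 1, 3, 6, 7]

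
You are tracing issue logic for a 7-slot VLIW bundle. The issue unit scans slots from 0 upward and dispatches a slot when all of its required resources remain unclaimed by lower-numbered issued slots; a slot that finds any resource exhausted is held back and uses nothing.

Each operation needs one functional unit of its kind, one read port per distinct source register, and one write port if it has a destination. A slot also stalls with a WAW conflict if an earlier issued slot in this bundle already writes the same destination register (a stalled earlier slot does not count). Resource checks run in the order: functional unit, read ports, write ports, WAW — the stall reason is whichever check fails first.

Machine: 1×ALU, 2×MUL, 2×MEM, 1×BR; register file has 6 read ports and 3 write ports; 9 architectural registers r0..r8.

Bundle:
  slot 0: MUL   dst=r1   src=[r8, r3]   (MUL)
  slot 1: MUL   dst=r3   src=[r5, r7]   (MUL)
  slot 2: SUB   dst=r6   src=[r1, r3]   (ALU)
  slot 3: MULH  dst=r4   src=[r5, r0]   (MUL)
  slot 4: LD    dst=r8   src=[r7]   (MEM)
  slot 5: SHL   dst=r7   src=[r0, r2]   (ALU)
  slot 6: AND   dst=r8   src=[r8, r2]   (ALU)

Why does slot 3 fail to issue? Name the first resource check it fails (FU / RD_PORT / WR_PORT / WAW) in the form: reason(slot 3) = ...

reason(slot 3) = FU

#0 MUL src=r8,r3 dispatched  <A:1 Mu:1 Ld:2 B:1 rd:4 wr:2>
#1 MUL src=r5,r7 dispatched  <A:1 Mu:0 Ld:2 B:1 rd:2 wr:1>
#2 ALU src=r1,r3 dispatched  <A:0 Mu:0 Ld:2 B:1 rd:0 wr:0>
#3 MUL src=r5,r0 held:FU  <A:0 Mu:0 Ld:2 B:1 rd:0 wr:0>
#4 MEM src=r7 held:RD_PORT  <A:0 Mu:0 Ld:2 B:1 rd:0 wr:0>
#5 ALU src=r0,r2 held:FU  <A:0 Mu:0 Ld:2 B:1 rd:0 wr:0>
#6 ALU src=r8,r2 held:FU  <A:0 Mu:0 Ld:2 B:1 rd:0 wr:0>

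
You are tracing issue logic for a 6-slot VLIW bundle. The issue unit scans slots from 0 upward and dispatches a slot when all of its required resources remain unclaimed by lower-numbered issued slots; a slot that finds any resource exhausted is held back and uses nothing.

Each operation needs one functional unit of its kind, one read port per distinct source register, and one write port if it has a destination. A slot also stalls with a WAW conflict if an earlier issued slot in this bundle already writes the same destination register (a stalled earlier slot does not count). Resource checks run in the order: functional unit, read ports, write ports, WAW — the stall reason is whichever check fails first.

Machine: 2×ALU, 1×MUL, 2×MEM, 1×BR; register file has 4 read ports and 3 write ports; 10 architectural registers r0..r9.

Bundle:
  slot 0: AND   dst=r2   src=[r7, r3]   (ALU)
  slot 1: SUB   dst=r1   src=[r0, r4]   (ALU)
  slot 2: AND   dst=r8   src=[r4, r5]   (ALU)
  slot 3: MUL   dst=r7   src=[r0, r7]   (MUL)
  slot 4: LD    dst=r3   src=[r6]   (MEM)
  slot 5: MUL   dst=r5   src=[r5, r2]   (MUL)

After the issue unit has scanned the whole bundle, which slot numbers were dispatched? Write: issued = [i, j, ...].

issued = [0, 1]

[0] ALU needs rd=2 wr=1: ok; after: ALU=1 MUL=1 MEM=2 BR=1, R=2, W=2
[1] ALU needs rd=2 wr=1: ok; after: ALU=0 MUL=1 MEM=2 BR=1, R=0, W=1
[2] ALU needs rd=2 wr=1: FU; after: ALU=0 MUL=1 MEM=2 BR=1, R=0, W=1
[3] MUL needs rd=2 wr=1: RD_PORT; after: ALU=0 MUL=1 MEM=2 BR=1, R=0, W=1
[4] MEM needs rd=1 wr=1: RD_PORT; after: ALU=0 MUL=1 MEM=2 BR=1, R=0, W=1
[5] MUL needs rd=2 wr=1: RD_PORT; after: ALU=0 MUL=1 MEM=2 BR=1, R=0, W=1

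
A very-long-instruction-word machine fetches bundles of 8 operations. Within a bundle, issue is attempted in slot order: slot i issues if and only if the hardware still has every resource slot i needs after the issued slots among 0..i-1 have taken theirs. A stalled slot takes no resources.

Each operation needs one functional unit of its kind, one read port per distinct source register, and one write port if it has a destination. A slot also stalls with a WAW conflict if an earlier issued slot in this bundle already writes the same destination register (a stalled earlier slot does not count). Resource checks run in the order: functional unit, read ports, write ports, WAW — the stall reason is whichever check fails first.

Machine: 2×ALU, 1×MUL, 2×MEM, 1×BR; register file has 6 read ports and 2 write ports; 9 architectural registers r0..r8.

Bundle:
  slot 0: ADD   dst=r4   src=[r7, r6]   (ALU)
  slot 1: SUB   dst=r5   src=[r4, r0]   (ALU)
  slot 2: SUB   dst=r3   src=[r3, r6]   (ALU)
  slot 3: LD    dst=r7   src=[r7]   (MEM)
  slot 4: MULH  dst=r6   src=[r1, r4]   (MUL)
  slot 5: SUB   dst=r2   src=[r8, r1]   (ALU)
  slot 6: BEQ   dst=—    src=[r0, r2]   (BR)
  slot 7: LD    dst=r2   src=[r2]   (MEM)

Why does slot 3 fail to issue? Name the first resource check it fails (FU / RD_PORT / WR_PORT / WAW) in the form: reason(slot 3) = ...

  0. ALU→r4 ⇒ go  {1A/1Mu/2Ld/1B | 4r 1w}
  1. ALU→r5 ⇒ go  {0A/1Mu/2Ld/1B | 2r 0w}
  2. ALU→r3 ⇒ no(FU)  {0A/1Mu/2Ld/1B | 2r 0w}
  3. MEM→r7 ⇒ no(WR_PORT)  {0A/1Mu/2Ld/1B | 2r 0w}
  4. MUL→r6 ⇒ no(WR_PORT)  {0A/1Mu/2Ld/1B | 2r 0w}
  5. ALU→r2 ⇒ no(FU)  {0A/1Mu/2Ld/1B | 2r 0w}
  6. BR ⇒ go  {0A/1Mu/2Ld/0B | 0r 0w}
  7. MEM→r2 ⇒ no(RD_PORT)  {0A/1Mu/2Ld/0B | 0r 0w}

reason(slot 3) = WR_PORT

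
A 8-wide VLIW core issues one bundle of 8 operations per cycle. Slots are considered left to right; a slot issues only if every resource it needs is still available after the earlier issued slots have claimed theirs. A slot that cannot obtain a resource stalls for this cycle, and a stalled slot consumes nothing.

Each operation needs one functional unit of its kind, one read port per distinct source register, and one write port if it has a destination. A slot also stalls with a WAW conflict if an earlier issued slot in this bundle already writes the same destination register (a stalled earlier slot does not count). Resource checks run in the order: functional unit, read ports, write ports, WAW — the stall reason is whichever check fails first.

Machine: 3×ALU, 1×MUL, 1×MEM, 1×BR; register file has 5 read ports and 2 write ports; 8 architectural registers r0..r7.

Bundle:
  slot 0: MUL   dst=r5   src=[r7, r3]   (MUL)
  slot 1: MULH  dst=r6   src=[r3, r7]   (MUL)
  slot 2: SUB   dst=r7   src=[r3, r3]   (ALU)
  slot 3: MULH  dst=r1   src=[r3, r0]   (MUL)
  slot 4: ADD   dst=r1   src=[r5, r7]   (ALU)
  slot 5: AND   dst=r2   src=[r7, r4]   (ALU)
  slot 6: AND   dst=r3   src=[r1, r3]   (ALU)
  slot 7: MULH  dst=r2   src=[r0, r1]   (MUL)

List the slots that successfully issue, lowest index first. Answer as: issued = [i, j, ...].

issued = [0, 2]

#0 MUL src=r7,r3 dispatched  <A:3 Mu:0 Ld:1 B:1 rd:3 wr:1>
#1 MUL src=r3,r7 held:FU  <A:3 Mu:0 Ld:1 B:1 rd:3 wr:1>
#2 ALU src=r3,r3 dispatched  <A:2 Mu:0 Ld:1 B:1 rd:2 wr:0>
#3 MUL src=r3,r0 held:FU  <A:2 Mu:0 Ld:1 B:1 rd:2 wr:0>
#4 ALU src=r5,r7 held:WR_PORT  <A:2 Mu:0 Ld:1 B:1 rd:2 wr:0>
#5 ALU src=r7,r4 held:WR_PORT  <A:2 Mu:0 Ld:1 B:1 rd:2 wr:0>
#6 ALU src=r1,r3 held:WR_PORT  <A:2 Mu:0 Ld:1 B:1 rd:2 wr:0>
#7 MUL src=r0,r1 held:FU  <A:2 Mu:0 Ld:1 B:1 rd:2 wr:0>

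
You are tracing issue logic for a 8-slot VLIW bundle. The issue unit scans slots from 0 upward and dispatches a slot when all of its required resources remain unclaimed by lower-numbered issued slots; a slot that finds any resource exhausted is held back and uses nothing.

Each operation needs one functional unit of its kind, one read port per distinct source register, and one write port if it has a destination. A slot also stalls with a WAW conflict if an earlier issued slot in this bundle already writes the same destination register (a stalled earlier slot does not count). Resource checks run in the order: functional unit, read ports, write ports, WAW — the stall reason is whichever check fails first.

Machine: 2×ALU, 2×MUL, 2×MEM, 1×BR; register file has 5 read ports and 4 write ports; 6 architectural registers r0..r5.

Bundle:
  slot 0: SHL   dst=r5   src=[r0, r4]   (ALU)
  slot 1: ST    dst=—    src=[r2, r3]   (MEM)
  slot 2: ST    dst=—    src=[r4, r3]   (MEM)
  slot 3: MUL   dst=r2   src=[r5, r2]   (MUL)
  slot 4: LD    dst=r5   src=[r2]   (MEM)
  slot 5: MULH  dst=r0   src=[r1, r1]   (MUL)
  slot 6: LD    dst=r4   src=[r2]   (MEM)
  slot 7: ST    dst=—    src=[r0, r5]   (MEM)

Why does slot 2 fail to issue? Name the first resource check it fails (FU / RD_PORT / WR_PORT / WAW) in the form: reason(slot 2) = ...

reason(slot 2) = RD_PORT

  0. ALU→r5 ⇒ go  {1A/2Mu/2Ld/1B | 3r 3w}
  1. MEM ⇒ go  {1A/2Mu/1Ld/1B | 1r 3w}
  2. MEM ⇒ no(RD_PORT)  {1A/2Mu/1Ld/1B | 1r 3w}
  3. MUL→r2 ⇒ no(RD_PORT)  {1A/2Mu/1Ld/1B | 1r 3w}
  4. MEM→r5 ⇒ no(WAW)  {1A/2Mu/1Ld/1B | 1r 3w}
  5. MUL→r0 ⇒ go  {1A/1Mu/1Ld/1B | 0r 2w}
  6. MEM→r4 ⇒ no(RD_PORT)  {1A/1Mu/1Ld/1B | 0r 2w}
  7. MEM ⇒ no(RD_PORT)  {1A/1Mu/1Ld/1B | 0r 2w}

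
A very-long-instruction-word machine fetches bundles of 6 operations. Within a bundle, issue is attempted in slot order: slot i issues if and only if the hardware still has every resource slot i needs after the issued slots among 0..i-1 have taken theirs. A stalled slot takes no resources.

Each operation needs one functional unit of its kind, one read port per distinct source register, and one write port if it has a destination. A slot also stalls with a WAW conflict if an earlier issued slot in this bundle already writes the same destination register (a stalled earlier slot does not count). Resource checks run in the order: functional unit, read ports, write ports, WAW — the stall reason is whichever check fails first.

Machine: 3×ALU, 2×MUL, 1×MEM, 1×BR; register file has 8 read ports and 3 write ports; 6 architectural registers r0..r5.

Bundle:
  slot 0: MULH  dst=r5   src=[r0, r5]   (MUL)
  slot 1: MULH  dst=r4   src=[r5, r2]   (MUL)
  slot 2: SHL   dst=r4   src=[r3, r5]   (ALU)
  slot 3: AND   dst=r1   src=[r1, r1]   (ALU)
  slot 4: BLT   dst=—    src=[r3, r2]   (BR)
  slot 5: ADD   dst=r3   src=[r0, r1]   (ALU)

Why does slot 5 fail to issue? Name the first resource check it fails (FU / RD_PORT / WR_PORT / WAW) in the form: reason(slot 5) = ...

reason(slot 5) = RD_PORT

#0 MUL src=r0,r5 dispatched  <A:3 Mu:1 Ld:1 B:1 rd:6 wr:2>
#1 MUL src=r5,r2 dispatched  <A:3 Mu:0 Ld:1 B:1 rd:4 wr:1>
#2 ALU src=r3,r5 held:WAW  <A:3 Mu:0 Ld:1 B:1 rd:4 wr:1>
#3 ALU src=r1,r1 dispatched  <A:2 Mu:0 Ld:1 B:1 rd:3 wr:0>
#4 BR src=r3,r2 dispatched  <A:2 Mu:0 Ld:1 B:0 rd:1 wr:0>
#5 ALU src=r0,r1 held:RD_PORT  <A:2 Mu:0 Ld:1 B:0 rd:1 wr:0>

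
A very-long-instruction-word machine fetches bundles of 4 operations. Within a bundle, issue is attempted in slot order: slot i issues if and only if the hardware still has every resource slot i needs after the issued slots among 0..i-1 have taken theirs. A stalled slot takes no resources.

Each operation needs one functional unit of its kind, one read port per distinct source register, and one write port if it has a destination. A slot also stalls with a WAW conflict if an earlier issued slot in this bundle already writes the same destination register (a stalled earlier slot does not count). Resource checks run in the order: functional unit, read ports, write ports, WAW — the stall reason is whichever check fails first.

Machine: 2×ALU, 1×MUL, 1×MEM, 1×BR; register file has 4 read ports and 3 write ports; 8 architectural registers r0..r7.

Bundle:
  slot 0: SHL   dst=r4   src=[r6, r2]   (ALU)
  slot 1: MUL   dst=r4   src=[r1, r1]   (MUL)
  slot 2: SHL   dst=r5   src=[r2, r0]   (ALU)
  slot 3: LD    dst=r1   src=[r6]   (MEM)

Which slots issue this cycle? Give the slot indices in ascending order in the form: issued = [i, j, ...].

slot 0 (ALU): ISSUE — free A1,Mu1,Ld1,B1 rp2 wp2
slot 1 (MUL): stall WAW — free A1,Mu1,Ld1,B1 rp2 wp2
slot 2 (ALU): ISSUE — free A0,Mu1,Ld1,B1 rp0 wp1
slot 3 (MEM): stall RD_PORT — free A0,Mu1,Ld1,B1 rp0 wp1

issued = [0, 2]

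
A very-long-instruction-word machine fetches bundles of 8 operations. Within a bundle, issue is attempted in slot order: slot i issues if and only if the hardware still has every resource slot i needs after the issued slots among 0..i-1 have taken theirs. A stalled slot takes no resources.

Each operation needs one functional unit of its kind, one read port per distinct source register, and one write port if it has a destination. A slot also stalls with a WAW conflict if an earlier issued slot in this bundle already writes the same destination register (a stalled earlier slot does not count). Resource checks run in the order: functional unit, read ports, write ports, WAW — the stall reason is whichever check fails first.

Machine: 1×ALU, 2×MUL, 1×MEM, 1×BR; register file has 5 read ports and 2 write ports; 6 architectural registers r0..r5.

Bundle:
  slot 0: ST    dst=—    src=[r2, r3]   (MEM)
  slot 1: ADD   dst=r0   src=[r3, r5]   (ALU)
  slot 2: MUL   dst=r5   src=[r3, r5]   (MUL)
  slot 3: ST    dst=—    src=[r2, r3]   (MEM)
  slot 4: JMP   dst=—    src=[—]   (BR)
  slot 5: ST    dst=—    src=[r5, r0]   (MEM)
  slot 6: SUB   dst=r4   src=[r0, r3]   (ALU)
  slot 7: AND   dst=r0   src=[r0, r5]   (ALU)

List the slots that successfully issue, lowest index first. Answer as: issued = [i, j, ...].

#0 MEM src=r2,r3 dispatched  <A:1 Mu:2 Ld:0 B:1 rd:3 wr:2>
#1 ALU src=r3,r5 dispatched  <A:0 Mu:2 Ld:0 B:1 rd:1 wr:1>
#2 MUL src=r3,r5 held:RD_PORT  <A:0 Mu:2 Ld:0 B:1 rd:1 wr:1>
#3 MEM src=r2,r3 held:FU  <A:0 Mu:2 Ld:0 B:1 rd:1 wr:1>
#4 BR src=- dispatched  <A:0 Mu:2 Ld:0 B:0 rd:1 wr:1>
#5 MEM src=r5,r0 held:FU  <A:0 Mu:2 Ld:0 B:0 rd:1 wr:1>
#6 ALU src=r0,r3 held:FU  <A:0 Mu:2 Ld:0 B:0 rd:1 wr:1>
#7 ALU src=r0,r5 held:FU  <A:0 Mu:2 Ld:0 B:0 rd:1 wr:1>

issued = [0, 1, 4]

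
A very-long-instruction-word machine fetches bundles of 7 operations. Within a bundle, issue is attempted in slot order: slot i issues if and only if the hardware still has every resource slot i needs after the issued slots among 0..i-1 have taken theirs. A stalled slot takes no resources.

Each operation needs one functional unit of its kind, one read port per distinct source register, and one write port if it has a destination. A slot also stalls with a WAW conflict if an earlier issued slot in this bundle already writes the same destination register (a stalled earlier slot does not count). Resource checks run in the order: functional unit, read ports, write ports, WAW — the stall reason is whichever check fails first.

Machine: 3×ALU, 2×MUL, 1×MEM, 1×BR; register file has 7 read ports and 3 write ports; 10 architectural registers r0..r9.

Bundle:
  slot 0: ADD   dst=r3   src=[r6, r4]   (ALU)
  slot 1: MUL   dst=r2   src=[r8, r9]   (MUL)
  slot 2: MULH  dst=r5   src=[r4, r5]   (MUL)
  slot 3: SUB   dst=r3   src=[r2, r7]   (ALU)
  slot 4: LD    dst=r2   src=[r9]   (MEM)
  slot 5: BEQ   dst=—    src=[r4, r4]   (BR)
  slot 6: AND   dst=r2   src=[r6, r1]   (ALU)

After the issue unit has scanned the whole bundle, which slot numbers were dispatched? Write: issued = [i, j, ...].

issued = [0, 1, 2, 5]

(0) want 1×ALU +2rd +1wr — yes → AL2|MU2|ME1|BR1|rd5|wr2
(1) want 1×MUL +2rd +1wr — yes → AL2|MU1|ME1|BR1|rd3|wr1
(2) want 1×MUL +2rd +1wr — yes → AL2|MU0|ME1|BR1|rd1|wr0
(3) want 1×ALU +2rd +1wr — RD_PORT → AL2|MU0|ME1|BR1|rd1|wr0
(4) want 1×MEM +1rd +1wr — WR_PORT → AL2|MU0|ME1|BR1|rd1|wr0
(5) want 1×BR +1rd +0wr — yes → AL2|MU0|ME1|BR0|rd0|wr0
(6) want 1×ALU +2rd +1wr — RD_PORT → AL2|MU0|ME1|BR0|rd0|wr0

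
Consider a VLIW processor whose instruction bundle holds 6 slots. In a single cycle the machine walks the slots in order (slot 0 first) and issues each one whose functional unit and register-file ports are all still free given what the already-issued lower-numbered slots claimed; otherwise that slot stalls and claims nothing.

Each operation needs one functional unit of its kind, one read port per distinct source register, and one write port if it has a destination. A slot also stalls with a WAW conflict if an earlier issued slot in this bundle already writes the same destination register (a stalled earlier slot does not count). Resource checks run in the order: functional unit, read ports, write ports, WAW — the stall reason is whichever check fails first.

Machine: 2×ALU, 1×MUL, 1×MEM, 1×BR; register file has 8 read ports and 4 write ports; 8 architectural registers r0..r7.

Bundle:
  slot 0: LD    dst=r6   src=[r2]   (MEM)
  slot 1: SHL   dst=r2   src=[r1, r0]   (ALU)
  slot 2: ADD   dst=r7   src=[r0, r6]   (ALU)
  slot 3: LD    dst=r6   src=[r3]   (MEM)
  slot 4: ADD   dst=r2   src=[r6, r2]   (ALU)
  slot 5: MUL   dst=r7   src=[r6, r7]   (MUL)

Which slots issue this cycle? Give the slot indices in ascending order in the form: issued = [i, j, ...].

[0] MEM needs rd=1 wr=1: ok; after: ALU=2 MUL=1 MEM=0 BR=1, R=7, W=3
[1] ALU needs rd=2 wr=1: ok; after: ALU=1 MUL=1 MEM=0 BR=1, R=5, W=2
[2] ALU needs rd=2 wr=1: ok; after: ALU=0 MUL=1 MEM=0 BR=1, R=3, W=1
[3] MEM needs rd=1 wr=1: FU; after: ALU=0 MUL=1 MEM=0 BR=1, R=3, W=1
[4] ALU needs rd=2 wr=1: FU; after: ALU=0 MUL=1 MEM=0 BR=1, R=3, W=1
[5] MUL needs rd=2 wr=1: WAW; after: ALU=0 MUL=1 MEM=0 BR=1, R=3, W=1

issued = [0, 1, 2]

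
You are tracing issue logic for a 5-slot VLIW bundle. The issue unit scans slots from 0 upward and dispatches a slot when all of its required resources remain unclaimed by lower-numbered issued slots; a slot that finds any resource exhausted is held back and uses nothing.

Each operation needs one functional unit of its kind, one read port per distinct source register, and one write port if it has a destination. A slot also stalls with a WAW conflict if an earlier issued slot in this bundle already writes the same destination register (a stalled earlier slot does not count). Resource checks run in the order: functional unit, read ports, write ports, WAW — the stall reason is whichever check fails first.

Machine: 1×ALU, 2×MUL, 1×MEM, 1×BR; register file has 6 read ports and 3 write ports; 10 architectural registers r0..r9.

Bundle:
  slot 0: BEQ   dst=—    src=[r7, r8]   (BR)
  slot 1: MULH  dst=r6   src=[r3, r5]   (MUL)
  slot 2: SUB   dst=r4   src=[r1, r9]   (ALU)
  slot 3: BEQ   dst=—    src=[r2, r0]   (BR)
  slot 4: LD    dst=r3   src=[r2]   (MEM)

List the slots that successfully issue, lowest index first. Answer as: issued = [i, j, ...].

issued = [0, 1, 2]

  0. BR ⇒ go  {1A/2Mu/1Ld/0B | 4r 3w}
  1. MUL→r6 ⇒ go  {1A/1Mu/1Ld/0B | 2r 2w}
  2. ALU→r4 ⇒ go  {0A/1Mu/1Ld/0B | 0r 1w}
  3. BR ⇒ no(FU)  {0A/1Mu/1Ld/0B | 0r 1w}
  4. MEM→r3 ⇒ no(RD_PORT)  {0A/1Mu/1Ld/0B | 0r 1w}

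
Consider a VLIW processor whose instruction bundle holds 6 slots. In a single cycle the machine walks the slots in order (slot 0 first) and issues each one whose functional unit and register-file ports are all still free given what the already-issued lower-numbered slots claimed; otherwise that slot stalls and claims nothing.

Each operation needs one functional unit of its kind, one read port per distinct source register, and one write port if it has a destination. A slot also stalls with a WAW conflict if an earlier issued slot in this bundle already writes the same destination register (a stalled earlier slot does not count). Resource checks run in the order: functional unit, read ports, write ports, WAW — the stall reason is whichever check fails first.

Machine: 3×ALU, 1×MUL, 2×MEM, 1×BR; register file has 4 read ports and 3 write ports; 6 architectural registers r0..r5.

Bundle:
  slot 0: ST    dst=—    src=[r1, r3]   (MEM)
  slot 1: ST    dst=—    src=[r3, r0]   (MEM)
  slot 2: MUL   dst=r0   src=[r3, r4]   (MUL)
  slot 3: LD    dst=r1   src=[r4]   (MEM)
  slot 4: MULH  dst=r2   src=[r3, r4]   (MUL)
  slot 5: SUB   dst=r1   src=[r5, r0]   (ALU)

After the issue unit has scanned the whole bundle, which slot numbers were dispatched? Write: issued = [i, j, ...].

issued = [0, 1]

(0) want 1×MEM +2rd +0wr — yes → AL3|MU1|ME1|BR1|rd2|wr3
(1) want 1×MEM +2rd +0wr — yes → AL3|MU1|ME0|BR1|rd0|wr3
(2) want 1×MUL +2rd +1wr — RD_PORT → AL3|MU1|ME0|BR1|rd0|wr3
(3) want 1×MEM +1rd +1wr — FU → AL3|MU1|ME0|BR1|rd0|wr3
(4) want 1×MUL +2rd +1wr — RD_PORT → AL3|MU1|ME0|BR1|rd0|wr3
(5) want 1×ALU +2rd +1wr — RD_PORT → AL3|MU1|ME0|BR1|rd0|wr3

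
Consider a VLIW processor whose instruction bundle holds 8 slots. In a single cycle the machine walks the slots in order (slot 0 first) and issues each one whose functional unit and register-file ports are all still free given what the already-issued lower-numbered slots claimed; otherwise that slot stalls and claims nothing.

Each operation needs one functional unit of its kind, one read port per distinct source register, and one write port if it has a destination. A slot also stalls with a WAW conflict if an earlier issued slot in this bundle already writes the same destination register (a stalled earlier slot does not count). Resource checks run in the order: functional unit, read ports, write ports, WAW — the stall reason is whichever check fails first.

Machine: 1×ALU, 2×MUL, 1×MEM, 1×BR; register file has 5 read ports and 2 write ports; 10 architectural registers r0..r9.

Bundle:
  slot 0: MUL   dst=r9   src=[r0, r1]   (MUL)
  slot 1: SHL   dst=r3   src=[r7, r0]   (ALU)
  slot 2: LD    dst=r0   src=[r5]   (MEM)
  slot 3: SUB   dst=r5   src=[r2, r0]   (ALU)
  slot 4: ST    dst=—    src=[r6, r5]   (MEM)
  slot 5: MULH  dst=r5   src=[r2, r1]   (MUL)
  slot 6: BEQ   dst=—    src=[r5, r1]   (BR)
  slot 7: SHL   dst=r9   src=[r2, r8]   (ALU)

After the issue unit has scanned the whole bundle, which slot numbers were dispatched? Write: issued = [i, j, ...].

issued = [0, 1]

slot 0 (MUL): ISSUE — free A1,Mu1,Ld1,B1 rp3 wp1
slot 1 (ALU): ISSUE — free A0,Mu1,Ld1,B1 rp1 wp0
slot 2 (MEM): stall WR_PORT — free A0,Mu1,Ld1,B1 rp1 wp0
slot 3 (ALU): stall FU — free A0,Mu1,Ld1,B1 rp1 wp0
slot 4 (MEM): stall RD_PORT — free A0,Mu1,Ld1,B1 rp1 wp0
slot 5 (MUL): stall RD_PORT — free A0,Mu1,Ld1,B1 rp1 wp0
slot 6 (BR): stall RD_PORT — free A0,Mu1,Ld1,B1 rp1 wp0
slot 7 (ALU): stall FU — free A0,Mu1,Ld1,B1 rp1 wp0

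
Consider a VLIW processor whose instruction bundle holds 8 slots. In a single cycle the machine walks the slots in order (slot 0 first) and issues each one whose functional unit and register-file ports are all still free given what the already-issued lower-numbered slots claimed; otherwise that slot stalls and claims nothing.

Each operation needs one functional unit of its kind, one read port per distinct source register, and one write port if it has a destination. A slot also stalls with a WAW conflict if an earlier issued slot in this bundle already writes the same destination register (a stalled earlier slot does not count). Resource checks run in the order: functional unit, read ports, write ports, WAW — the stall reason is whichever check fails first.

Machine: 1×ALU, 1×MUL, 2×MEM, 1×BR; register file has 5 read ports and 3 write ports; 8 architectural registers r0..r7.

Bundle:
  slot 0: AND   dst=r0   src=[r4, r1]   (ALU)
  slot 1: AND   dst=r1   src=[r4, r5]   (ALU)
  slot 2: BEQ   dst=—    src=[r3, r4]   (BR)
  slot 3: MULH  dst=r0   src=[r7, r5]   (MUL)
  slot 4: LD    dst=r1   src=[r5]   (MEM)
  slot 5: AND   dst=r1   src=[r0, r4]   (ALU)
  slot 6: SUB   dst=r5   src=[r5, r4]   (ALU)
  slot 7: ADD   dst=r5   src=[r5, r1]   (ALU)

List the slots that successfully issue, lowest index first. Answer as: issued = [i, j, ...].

issued = [0, 2, 4]

(0) want 1×ALU +2rd +1wr — yes → AL0|MU1|ME2|BR1|rd3|wr2
(1) want 1×ALU +2rd +1wr — FU → AL0|MU1|ME2|BR1|rd3|wr2
(2) want 1×BR +2rd +0wr — yes → AL0|MU1|ME2|BR0|rd1|wr2
(3) want 1×MUL +2rd +1wr — RD_PORT → AL0|MU1|ME2|BR0|rd1|wr2
(4) want 1×MEM +1rd +1wr — yes → AL0|MU1|ME1|BR0|rd0|wr1
(5) want 1×ALU +2rd +1wr — FU → AL0|MU1|ME1|BR0|rd0|wr1
(6) want 1×ALU +2rd +1wr — FU → AL0|MU1|ME1|BR0|rd0|wr1
(7) want 1×ALU +2rd +1wr — FU → AL0|MU1|ME1|BR0|rd0|wr1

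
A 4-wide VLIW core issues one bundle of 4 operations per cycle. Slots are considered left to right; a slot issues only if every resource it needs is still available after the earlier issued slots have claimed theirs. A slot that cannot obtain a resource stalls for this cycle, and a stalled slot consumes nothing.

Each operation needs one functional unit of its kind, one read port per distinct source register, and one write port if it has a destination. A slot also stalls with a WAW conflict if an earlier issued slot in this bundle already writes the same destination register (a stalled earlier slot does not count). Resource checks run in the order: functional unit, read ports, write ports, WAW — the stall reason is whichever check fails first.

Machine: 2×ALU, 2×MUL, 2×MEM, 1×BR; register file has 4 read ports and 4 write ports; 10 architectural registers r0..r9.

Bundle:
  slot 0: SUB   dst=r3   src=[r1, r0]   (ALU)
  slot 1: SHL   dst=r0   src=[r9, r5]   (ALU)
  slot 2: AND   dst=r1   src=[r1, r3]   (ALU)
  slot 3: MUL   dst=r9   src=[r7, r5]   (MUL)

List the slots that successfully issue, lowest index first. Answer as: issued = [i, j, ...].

issued = [0, 1]

slot 0 (ALU): ISSUE — free A1,Mu2,Ld2,B1 rp2 wp3
slot 1 (ALU): ISSUE — free A0,Mu2,Ld2,B1 rp0 wp2
slot 2 (ALU): stall FU — free A0,Mu2,Ld2,B1 rp0 wp2
slot 3 (MUL): stall RD_PORT — free A0,Mu2,Ld2,B1 rp0 wp2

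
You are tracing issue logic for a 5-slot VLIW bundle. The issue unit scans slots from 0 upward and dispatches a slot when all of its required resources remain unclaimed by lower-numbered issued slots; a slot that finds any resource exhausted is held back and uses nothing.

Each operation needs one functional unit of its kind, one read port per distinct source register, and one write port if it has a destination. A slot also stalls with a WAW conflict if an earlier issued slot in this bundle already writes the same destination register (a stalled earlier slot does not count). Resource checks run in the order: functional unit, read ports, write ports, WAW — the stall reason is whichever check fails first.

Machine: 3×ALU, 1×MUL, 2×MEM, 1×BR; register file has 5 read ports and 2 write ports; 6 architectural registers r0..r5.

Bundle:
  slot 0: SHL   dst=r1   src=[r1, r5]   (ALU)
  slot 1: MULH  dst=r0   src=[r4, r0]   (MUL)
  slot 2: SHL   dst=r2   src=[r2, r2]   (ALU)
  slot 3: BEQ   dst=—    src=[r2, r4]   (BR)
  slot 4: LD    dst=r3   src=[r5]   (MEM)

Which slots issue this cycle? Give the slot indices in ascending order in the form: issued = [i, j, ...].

[0] ALU needs rd=2 wr=1: ok; after: ALU=2 MUL=1 MEM=2 BR=1, R=3, W=1
[1] MUL needs rd=2 wr=1: ok; after: ALU=2 MUL=0 MEM=2 BR=1, R=1, W=0
[2] ALU needs rd=1 wr=1: WR_PORT; after: ALU=2 MUL=0 MEM=2 BR=1, R=1, W=0
[3] BR needs rd=2 wr=0: RD_PORT; after: ALU=2 MUL=0 MEM=2 BR=1, R=1, W=0
[4] MEM needs rd=1 wr=1: WR_PORT; after: ALU=2 MUL=0 MEM=2 BR=1, R=1, W=0

issued = [0, 1]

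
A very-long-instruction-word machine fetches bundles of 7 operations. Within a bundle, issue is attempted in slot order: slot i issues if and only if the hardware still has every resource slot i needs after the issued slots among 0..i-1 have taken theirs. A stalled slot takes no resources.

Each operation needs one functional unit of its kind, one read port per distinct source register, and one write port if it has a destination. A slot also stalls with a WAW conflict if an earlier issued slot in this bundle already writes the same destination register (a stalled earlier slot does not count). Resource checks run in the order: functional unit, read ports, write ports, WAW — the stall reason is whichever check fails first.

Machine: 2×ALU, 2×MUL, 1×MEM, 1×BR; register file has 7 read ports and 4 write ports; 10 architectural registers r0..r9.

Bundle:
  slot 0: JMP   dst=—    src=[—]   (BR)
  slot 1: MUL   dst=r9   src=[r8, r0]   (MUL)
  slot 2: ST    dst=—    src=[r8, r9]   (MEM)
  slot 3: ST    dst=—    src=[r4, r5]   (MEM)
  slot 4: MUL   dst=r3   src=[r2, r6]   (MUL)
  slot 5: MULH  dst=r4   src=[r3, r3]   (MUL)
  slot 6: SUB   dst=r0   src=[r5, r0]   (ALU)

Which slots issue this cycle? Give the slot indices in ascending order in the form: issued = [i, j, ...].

[0] BR needs rd=0 wr=0: ok; after: ALU=2 MUL=2 MEM=1 BR=0, R=7, W=4
[1] MUL needs rd=2 wr=1: ok; after: ALU=2 MUL=1 MEM=1 BR=0, R=5, W=3
[2] MEM needs rd=2 wr=0: ok; after: ALU=2 MUL=1 MEM=0 BR=0, R=3, W=3
[3] MEM needs rd=2 wr=0: FU; after: ALU=2 MUL=1 MEM=0 BR=0, R=3, W=3
[4] MUL needs rd=2 wr=1: ok; after: ALU=2 MUL=0 MEM=0 BR=0, R=1, W=2
[5] MUL needs rd=1 wr=1: FU; after: ALU=2 MUL=0 MEM=0 BR=0, R=1, W=2
[6] ALU needs rd=2 wr=1: RD_PORT; after: ALU=2 MUL=0 MEM=0 BR=0, R=1, W=2

issued = [0, 1, 2, 4]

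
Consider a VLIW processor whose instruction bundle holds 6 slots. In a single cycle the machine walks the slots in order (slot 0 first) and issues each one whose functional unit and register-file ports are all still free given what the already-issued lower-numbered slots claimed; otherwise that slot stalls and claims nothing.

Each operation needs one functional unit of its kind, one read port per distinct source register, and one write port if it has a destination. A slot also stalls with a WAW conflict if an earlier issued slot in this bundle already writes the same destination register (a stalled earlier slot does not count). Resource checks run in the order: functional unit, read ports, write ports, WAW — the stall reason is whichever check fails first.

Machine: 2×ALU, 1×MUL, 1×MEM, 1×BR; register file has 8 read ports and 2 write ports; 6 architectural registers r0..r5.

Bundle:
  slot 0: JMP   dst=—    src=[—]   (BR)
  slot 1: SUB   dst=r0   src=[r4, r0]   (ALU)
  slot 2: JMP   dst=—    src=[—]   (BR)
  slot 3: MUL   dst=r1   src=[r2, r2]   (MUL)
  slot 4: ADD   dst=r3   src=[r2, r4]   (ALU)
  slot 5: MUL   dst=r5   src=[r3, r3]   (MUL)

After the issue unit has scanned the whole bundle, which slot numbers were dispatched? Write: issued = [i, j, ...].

issued = [0, 1, 3]

  0. BR ⇒ go  {2A/1Mu/1Ld/0B | 8r 2w}
  1. ALU→r0 ⇒ go  {1A/1Mu/1Ld/0B | 6r 1w}
  2. BR ⇒ no(FU)  {1A/1Mu/1Ld/0B | 6r 1w}
  3. MUL→r1 ⇒ go  {1A/0Mu/1Ld/0B | 5r 0w}
  4. ALU→r3 ⇒ no(WR_PORT)  {1A/0Mu/1Ld/0B | 5r 0w}
  5. MUL→r5 ⇒ no(FU)  {1A/0Mu/1Ld/0B | 5r 0w}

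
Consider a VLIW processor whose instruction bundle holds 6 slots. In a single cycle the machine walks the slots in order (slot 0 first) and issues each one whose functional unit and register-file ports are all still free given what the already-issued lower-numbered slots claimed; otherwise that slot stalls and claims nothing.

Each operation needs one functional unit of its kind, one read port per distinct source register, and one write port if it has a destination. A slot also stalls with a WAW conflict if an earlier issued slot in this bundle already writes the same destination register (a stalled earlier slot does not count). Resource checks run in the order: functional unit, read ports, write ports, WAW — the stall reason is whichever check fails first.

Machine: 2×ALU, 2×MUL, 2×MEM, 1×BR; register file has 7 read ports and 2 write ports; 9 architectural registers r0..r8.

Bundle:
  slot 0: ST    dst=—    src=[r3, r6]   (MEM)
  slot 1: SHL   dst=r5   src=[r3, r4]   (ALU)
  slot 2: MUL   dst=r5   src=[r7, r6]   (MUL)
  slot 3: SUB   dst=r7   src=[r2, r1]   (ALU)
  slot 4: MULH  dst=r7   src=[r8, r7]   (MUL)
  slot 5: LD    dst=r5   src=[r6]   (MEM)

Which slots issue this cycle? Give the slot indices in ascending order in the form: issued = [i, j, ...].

issued = [0, 1, 3]

#0 MEM src=r3,r6 dispatched  <A:2 Mu:2 Ld:1 B:1 rd:5 wr:2>
#1 ALU src=r3,r4 dispatched  <A:1 Mu:2 Ld:1 B:1 rd:3 wr:1>
#2 MUL src=r7,r6 held:WAW  <A:1 Mu:2 Ld:1 B:1 rd:3 wr:1>
#3 ALU src=r2,r1 dispatched  <A:0 Mu:2 Ld:1 B:1 rd:1 wr:0>
#4 MUL src=r8,r7 held:RD_PORT  <A:0 Mu:2 Ld:1 B:1 rd:1 wr:0>
#5 MEM src=r6 held:WR_PORT  <A:0 Mu:2 Ld:1 B:1 rd:1 wr:0>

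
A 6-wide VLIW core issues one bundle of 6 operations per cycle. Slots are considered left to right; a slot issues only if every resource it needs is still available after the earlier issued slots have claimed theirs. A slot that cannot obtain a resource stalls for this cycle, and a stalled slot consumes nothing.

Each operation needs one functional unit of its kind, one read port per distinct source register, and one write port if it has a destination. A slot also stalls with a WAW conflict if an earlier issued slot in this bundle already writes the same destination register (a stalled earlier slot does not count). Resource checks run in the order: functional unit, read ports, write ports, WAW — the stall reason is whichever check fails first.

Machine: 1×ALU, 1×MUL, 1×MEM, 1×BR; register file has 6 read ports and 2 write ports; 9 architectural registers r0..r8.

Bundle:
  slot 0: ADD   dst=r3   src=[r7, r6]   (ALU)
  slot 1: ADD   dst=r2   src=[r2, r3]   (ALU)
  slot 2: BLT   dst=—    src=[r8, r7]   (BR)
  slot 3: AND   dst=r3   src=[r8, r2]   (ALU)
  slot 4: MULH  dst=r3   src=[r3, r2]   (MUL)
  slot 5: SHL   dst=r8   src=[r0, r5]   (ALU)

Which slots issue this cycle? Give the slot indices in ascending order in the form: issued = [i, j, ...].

issued = [0, 2]

slot 0 (ALU): ISSUE — free A0,Mu1,Ld1,B1 rp4 wp1
slot 1 (ALU): stall FU — free A0,Mu1,Ld1,B1 rp4 wp1
slot 2 (BR): ISSUE — free A0,Mu1,Ld1,B0 rp2 wp1
slot 3 (ALU): stall FU — free A0,Mu1,Ld1,B0 rp2 wp1
slot 4 (MUL): stall WAW — free A0,Mu1,Ld1,B0 rp2 wp1
slot 5 (ALU): stall FU — free A0,Mu1,Ld1,B0 rp2 wp1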